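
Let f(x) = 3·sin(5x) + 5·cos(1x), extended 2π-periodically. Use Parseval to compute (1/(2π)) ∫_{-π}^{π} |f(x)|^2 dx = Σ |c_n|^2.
Σ |c_n|^2 = 17

Expand |f|^2 and use orthogonality of {sin(nx), cos(mx)} on [-π, π]:
  ∫_{-π}^{π} sin(nx)^2 dx = π, ∫ cos(mx)^2 dx = π, and cross terms integrate to 0.
So ∫_{-π}^{π} f(x)^2 dx = 3^2 · π + 5^2 · π = (9 + 25)π.
Divide by 2π: (9 + 25)/2 = 17.
By Parseval, this equals Σ |c_n|^2.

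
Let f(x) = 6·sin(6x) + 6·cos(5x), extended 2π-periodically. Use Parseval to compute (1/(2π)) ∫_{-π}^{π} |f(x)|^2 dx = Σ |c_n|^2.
Σ |c_n|^2 = 36

Expand |f|^2 and use orthogonality of {sin(nx), cos(mx)} on [-π, π]:
  ∫_{-π}^{π} sin(nx)^2 dx = π, ∫ cos(mx)^2 dx = π, and cross terms integrate to 0.
So ∫_{-π}^{π} f(x)^2 dx = 6^2 · π + 6^2 · π = (36 + 36)π.
Divide by 2π: (36 + 36)/2 = 36.
By Parseval, this equals Σ |c_n|^2.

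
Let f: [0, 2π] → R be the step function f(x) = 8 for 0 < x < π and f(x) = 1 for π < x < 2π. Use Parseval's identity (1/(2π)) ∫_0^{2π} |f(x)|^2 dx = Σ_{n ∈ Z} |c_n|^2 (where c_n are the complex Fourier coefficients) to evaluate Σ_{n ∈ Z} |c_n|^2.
Σ |c_n|^2 = 65/2

Parseval equates the L^2 energy of f (normalised by 1/(2π)) with the ℓ^2 sum of its Fourier coefficients: (1/(2π)) ∫_0^{2π} |f|^2 = Σ |c_n|^2.
Compute the left side: (1/(2π)) [∫_0^π 8^2 dx + ∫_π^{2π} 1^2 dx] = (1/(2π)) · (64π + 1π) = (64 + 1)/2 = 65/2.
So Σ_{n ∈ Z} |c_n|^2 = 65/2.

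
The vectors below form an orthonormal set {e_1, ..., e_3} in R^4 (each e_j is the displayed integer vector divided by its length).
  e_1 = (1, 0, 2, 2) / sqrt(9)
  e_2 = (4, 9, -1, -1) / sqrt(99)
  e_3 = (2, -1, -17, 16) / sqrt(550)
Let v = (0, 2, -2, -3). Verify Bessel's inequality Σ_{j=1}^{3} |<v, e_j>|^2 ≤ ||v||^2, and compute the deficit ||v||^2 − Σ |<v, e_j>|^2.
Σ |<v, e_j>|^2 = 423/25; ||v||^2 = 17; deficit = 2/25

Write each e_j = u_j / sqrt(<u_j, u_j>) where u_j is the displayed integer vector. Then <v, e_j> = <v, u_j> / sqrt(<u_j, u_j>), so |<v, e_j>|^2 = <v, u_j>^2 / <u_j, u_j>.
Coefficients: <v, e_1> = -10/sqrt(9), <v, e_2> = 23/sqrt(99), <v, e_3> = -16/sqrt(550).
Square and sum: Σ |<v, e_j>|^2 = 423/25.
Compute ||v||^2 = v·v = 17.
Deficit = 17 − 423/25 = 2/25 ≥ 0, confirming Bessel's inequality. (The deficit equals ||v − Σ <v,e_j> e_j||^2, the squared distance from v to span{e_j}.)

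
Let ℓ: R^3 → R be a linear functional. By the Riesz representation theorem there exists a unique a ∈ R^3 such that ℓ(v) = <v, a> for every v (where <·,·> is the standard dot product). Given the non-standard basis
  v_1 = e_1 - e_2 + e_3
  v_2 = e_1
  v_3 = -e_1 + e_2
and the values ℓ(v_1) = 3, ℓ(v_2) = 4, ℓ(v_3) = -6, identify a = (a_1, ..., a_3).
a = (4, -2, -3)

Write a = (a_1, ..., a_3) in the standard basis. For each basis vector v_i, ℓ(v_i) = <v_i, a> is a linear equation in the a_j's. Collect the n equations into a matrix system V a = ℓ, where row i of V is v_i (expressed in the standard basis). Since V is invertible (lower-triangular with 1s on the diagonal, up to permutation), solve by back-substitution:
  V =
[[1, -1, 1],
 [1, 0, 0],
 [-1, 1, 0]]
  V a = (3, 4, -6)
Solving gives a = (4, -2, -3).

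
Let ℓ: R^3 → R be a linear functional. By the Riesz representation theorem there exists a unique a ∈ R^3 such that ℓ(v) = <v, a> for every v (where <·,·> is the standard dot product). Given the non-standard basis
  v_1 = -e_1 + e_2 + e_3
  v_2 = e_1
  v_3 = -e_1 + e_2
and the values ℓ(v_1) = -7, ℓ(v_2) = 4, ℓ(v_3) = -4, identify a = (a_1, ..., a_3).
a = (4, 0, -3)

Write a = (a_1, ..., a_3) in the standard basis. For each basis vector v_i, ℓ(v_i) = <v_i, a> is a linear equation in the a_j's. Collect the n equations into a matrix system V a = ℓ, where row i of V is v_i (expressed in the standard basis). Since V is invertible (lower-triangular with 1s on the diagonal, up to permutation), solve by back-substitution:
  V =
[[-1, 1, 1],
 [1, 0, 0],
 [-1, 1, 0]]
  V a = (-7, 4, -4)
Solving gives a = (4, 0, -3).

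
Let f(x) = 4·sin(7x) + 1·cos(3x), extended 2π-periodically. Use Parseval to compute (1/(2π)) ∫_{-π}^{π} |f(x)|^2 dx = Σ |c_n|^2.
Σ |c_n|^2 = 17/2

Expand |f|^2 and use orthogonality of {sin(nx), cos(mx)} on [-π, π]:
  ∫_{-π}^{π} sin(nx)^2 dx = π, ∫ cos(mx)^2 dx = π, and cross terms integrate to 0.
So ∫_{-π}^{π} f(x)^2 dx = 4^2 · π + 1^2 · π = (16 + 1)π.
Divide by 2π: (16 + 1)/2 = 17/2.
By Parseval, this equals Σ |c_n|^2.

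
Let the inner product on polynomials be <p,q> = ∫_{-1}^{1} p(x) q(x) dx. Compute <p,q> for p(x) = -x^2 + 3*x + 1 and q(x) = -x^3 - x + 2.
<p,q> = -8/15

Expand the product: p(x)·q(x) = x^5 - 3*x^4 - 5*x^2 + 5*x + 2.
∫_{-1}^{1} of each monomial x^k gives [2/(k+1) if k even, 0 if k odd]. Integrating term-by-term (or equivalently evaluating the antiderivative F(x) = x^6/6 - 3*x^5/5 - 5*x^3/3 + 5*x^2/2 + 2*x at the endpoints):
  F(1) − F(−1) = 12/5 − (44/15) = -8/15.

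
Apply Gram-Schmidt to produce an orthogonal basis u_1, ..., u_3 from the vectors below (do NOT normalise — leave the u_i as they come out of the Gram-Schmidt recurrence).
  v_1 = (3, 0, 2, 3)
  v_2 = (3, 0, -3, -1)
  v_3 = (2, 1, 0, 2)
Orthogonal basis:
  u_1 = (3, 0, 2, 3)
  u_2 = (3, 0, -3, -1)
  u_3 = (-56/209, 1, -96/209, 120/209)

Apply the Gram-Schmidt recurrence
  u_1 = v_1
  u_i = v_i − Σ_{j<i} ((v_i · u_j) / (u_j · u_j)) · u_j.

Step by step this gives:
  u_1 = (3, 0, 2, 3)
  u_2 = (3, 0, -3, -1)
  u_3 = (-56/209, 1, -96/209, 120/209)

Orthogonality check:
  u_2 · u_1 = 0 (should be 0)
  u_3 · u_1 = 0 (should be 0)
  u_3 · u_2 = 0 (should be 0)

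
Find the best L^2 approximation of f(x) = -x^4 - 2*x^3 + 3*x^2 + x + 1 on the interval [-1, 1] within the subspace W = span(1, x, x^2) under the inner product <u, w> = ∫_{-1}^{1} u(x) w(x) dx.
g(x) = 15*x^2/7 - x/5 + 38/35

The best approximation g ∈ W is the orthogonal projection of f onto W. Writing g = a_0 + a_1 x + a_2 x^2, the coefficients solve the normal equations G · a = b where
  G_{ij} = <φ_i, φ_j> and b_i = <f, φ_i>, with φ_0 = 1, φ_1 = x, φ_2 = x^2.
G =
  [2, 0, 2/3]
  [0, 2/3, 0]
  [2/3, 0, 2/5],
b = (18/5, -2/15, 166/105).
Solving gives a_0 = 38/35, a_1 = -1/5, a_2 = 15/7, so
  g(x) = 15*x^2/7 - x/5 + 38/35.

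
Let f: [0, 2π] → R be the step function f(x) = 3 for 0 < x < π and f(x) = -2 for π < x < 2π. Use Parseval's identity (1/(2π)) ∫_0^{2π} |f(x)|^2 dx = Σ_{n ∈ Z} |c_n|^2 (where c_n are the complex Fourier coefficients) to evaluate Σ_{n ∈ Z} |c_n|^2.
Σ |c_n|^2 = 13/2

Parseval equates the L^2 energy of f (normalised by 1/(2π)) with the ℓ^2 sum of its Fourier coefficients: (1/(2π)) ∫_0^{2π} |f|^2 = Σ |c_n|^2.
Compute the left side: (1/(2π)) [∫_0^π 3^2 dx + ∫_π^{2π} (-2)^2 dx] = (1/(2π)) · (9π + 4π) = (9 + 4)/2 = 13/2.
So Σ_{n ∈ Z} |c_n|^2 = 13/2.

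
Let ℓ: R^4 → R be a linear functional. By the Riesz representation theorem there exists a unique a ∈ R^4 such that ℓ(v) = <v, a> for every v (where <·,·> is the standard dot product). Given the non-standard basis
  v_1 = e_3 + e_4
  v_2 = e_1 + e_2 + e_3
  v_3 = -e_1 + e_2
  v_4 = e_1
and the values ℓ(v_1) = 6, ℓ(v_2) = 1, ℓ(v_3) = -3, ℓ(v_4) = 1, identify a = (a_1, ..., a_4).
a = (1, -2, 2, 4)

Write a = (a_1, ..., a_4) in the standard basis. For each basis vector v_i, ℓ(v_i) = <v_i, a> is a linear equation in the a_j's. Collect the n equations into a matrix system V a = ℓ, where row i of V is v_i (expressed in the standard basis). Since V is invertible (lower-triangular with 1s on the diagonal, up to permutation), solve by back-substitution:
  V =
[[0, 0, 1, 1],
 [1, 1, 1, 0],
 [-1, 1, 0, 0],
 [1, 0, 0, 0]]
  V a = (6, 1, -3, 1)
Solving gives a = (1, -2, 2, 4).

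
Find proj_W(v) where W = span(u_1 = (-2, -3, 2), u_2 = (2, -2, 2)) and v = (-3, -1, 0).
proj_W(v) = (-127/42, -19/21, 5/42)

Set up U = [u_1 | ... | u_2] ∈ R^(3×2). The projector onto W = col(U) is P = U (U^T U)^(-1) U^T.
Compute U^T U =
  [17, 6]
  [6, 12],
and U^T v = (9, -4).
Solve U^T U · c = U^T v for the coefficients: c = (11/14, -61/84). The projection is proj_W(v) = U c.
Check: (v - proj_W(v)) · u_1 = 0  (should be 0).
Check: (v - proj_W(v)) · u_2 = 0  (should be 0).
Result: proj_W(v) = (-127/42, -19/21, 5/42).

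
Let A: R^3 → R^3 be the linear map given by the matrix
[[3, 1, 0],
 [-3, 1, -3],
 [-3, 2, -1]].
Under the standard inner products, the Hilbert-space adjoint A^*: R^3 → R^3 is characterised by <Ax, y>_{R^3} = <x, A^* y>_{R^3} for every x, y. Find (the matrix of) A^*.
A^* = A^T =
[[3, -3, -3],
 [1, 1, 2],
 [0, -3, -1]]

For real matrices with standard dot products, the defining identity <Ax, y> = <x, A^* y> gives (Ax)^T y = x^T (A^*) y, i.e. x^T A^T y = x^T (A^*) y. Since this holds for all x, y, we must have A^* = A^T. Therefore
A^* =
[[3, -3, -3],
 [1, 1, 2],
 [0, -3, -1]].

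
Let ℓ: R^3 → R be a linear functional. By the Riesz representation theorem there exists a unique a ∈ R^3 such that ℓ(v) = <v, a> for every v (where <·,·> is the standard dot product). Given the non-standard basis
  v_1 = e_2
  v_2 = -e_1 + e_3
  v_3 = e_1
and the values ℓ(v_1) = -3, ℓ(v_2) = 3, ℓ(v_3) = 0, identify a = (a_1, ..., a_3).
a = (0, -3, 3)

Write a = (a_1, ..., a_3) in the standard basis. For each basis vector v_i, ℓ(v_i) = <v_i, a> is a linear equation in the a_j's. Collect the n equations into a matrix system V a = ℓ, where row i of V is v_i (expressed in the standard basis). Since V is invertible (lower-triangular with 1s on the diagonal, up to permutation), solve by back-substitution:
  V =
[[0, 1, 0],
 [-1, 0, 1],
 [1, 0, 0]]
  V a = (-3, 3, 0)
Solving gives a = (0, -3, 3).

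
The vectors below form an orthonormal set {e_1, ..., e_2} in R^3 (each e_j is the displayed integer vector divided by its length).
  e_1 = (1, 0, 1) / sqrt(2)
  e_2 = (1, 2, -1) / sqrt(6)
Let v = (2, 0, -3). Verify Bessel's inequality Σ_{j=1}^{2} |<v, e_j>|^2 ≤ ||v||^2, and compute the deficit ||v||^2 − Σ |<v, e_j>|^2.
Σ |<v, e_j>|^2 = 14/3; ||v||^2 = 13; deficit = 25/3

Write each e_j = u_j / sqrt(<u_j, u_j>) where u_j is the displayed integer vector. Then <v, e_j> = <v, u_j> / sqrt(<u_j, u_j>), so |<v, e_j>|^2 = <v, u_j>^2 / <u_j, u_j>.
Coefficients: <v, e_1> = -1/sqrt(2), <v, e_2> = 5/sqrt(6).
Square and sum: Σ |<v, e_j>|^2 = 14/3.
Compute ||v||^2 = v·v = 13.
Deficit = 13 − 14/3 = 25/3 ≥ 0, confirming Bessel's inequality. (The deficit equals ||v − Σ <v,e_j> e_j||^2, the squared distance from v to span{e_j}.)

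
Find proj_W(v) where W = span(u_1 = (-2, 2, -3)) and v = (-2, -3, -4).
proj_W(v) = (-20/17, 20/17, -30/17)

Set up U = [u_1 | ... | u_1] ∈ R^(3×1). The projector onto W = col(U) is P = U (U^T U)^(-1) U^T.
Compute U^T U =
  [17],
and U^T v = (10).
Solve U^T U · c = U^T v for the coefficients: c = (10/17). The projection is proj_W(v) = U c.
Check: (v - proj_W(v)) · u_1 = 0  (should be 0).
Result: proj_W(v) = (-20/17, 20/17, -30/17).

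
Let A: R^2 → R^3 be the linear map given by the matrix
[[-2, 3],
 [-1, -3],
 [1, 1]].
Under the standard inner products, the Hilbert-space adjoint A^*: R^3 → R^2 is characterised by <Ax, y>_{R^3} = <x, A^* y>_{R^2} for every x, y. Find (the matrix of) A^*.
A^* = A^T =
[[-2, -1, 1],
 [3, -3, 1]]

For real matrices with standard dot products, the defining identity <Ax, y> = <x, A^* y> gives (Ax)^T y = x^T (A^*) y, i.e. x^T A^T y = x^T (A^*) y. Since this holds for all x, y, we must have A^* = A^T. Therefore
A^* =
[[-2, -1, 1],
 [3, -3, 1]].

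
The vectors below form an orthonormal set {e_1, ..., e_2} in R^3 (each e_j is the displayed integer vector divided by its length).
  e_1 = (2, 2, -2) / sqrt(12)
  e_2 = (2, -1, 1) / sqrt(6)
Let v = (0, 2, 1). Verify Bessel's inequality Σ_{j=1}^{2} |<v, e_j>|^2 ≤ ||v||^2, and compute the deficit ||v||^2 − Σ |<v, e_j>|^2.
Σ |<v, e_j>|^2 = 1/2; ||v||^2 = 5; deficit = 9/2

Write each e_j = u_j / sqrt(<u_j, u_j>) where u_j is the displayed integer vector. Then <v, e_j> = <v, u_j> / sqrt(<u_j, u_j>), so |<v, e_j>|^2 = <v, u_j>^2 / <u_j, u_j>.
Coefficients: <v, e_1> = 2/sqrt(12), <v, e_2> = -1/sqrt(6).
Square and sum: Σ |<v, e_j>|^2 = 1/2.
Compute ||v||^2 = v·v = 5.
Deficit = 5 − 1/2 = 9/2 ≥ 0, confirming Bessel's inequality. (The deficit equals ||v − Σ <v,e_j> e_j||^2, the squared distance from v to span{e_j}.)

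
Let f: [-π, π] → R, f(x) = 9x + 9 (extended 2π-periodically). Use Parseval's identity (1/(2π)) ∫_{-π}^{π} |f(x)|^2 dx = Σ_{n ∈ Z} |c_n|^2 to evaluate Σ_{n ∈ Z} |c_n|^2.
Σ |c_n|^2 = 27π^2 + 81

Expand and integrate term by term over [-π, π]:
  ∫ (9x)^2 dx = 81·(2π^3/3); ∫ 2·9·(9)·x dx = 0 (odd integrand); ∫ 9^2 dx = 81·2π.
So (1/(2π)) ∫_{-π}^{π} (9x + 9)^2 dx = 81π^2/3 + 81 = 27π^2 + 81.
Parseval ⇒ Σ |c_n|^2 = 27π^2 + 81.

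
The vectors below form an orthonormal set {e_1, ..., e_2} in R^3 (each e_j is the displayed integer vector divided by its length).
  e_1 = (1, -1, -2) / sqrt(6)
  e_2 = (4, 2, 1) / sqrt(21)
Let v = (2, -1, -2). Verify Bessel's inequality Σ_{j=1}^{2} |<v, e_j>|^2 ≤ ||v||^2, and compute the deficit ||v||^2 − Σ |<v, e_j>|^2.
Σ |<v, e_j>|^2 = 125/14; ||v||^2 = 9; deficit = 1/14

Write each e_j = u_j / sqrt(<u_j, u_j>) where u_j is the displayed integer vector. Then <v, e_j> = <v, u_j> / sqrt(<u_j, u_j>), so |<v, e_j>|^2 = <v, u_j>^2 / <u_j, u_j>.
Coefficients: <v, e_1> = 7/sqrt(6), <v, e_2> = 4/sqrt(21).
Square and sum: Σ |<v, e_j>|^2 = 125/14.
Compute ||v||^2 = v·v = 9.
Deficit = 9 − 125/14 = 1/14 ≥ 0, confirming Bessel's inequality. (The deficit equals ||v − Σ <v,e_j> e_j||^2, the squared distance from v to span{e_j}.)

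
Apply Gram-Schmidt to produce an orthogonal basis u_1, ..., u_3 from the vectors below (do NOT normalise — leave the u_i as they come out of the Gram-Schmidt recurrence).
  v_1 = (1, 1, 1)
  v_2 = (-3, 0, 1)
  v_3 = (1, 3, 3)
Orthogonal basis:
  u_1 = (1, 1, 1)
  u_2 = (-7/3, 2/3, 5/3)
  u_3 = (-1/13, 4/13, -3/13)

Apply the Gram-Schmidt recurrence
  u_1 = v_1
  u_i = v_i − Σ_{j<i} ((v_i · u_j) / (u_j · u_j)) · u_j.

Step by step this gives:
  u_1 = (1, 1, 1)
  u_2 = (-7/3, 2/3, 5/3)
  u_3 = (-1/13, 4/13, -3/13)

Orthogonality check:
  u_2 · u_1 = 0 (should be 0)
  u_3 · u_1 = 0 (should be 0)
  u_3 · u_2 = 0 (should be 0)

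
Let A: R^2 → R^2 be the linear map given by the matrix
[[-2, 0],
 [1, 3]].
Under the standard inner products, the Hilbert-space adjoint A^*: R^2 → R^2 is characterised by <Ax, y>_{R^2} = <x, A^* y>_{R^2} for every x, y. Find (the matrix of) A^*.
A^* = A^T =
[[-2, 1],
 [0, 3]]

For real matrices with standard dot products, the defining identity <Ax, y> = <x, A^* y> gives (Ax)^T y = x^T (A^*) y, i.e. x^T A^T y = x^T (A^*) y. Since this holds for all x, y, we must have A^* = A^T. Therefore
A^* =
[[-2, 1],
 [0, 3]].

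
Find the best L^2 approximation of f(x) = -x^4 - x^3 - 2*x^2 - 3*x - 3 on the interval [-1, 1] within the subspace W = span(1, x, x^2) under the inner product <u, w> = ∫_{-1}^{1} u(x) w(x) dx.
g(x) = -20*x^2/7 - 18*x/5 - 102/35

The best approximation g ∈ W is the orthogonal projection of f onto W. Writing g = a_0 + a_1 x + a_2 x^2, the coefficients solve the normal equations G · a = b where
  G_{ij} = <φ_i, φ_j> and b_i = <f, φ_i>, with φ_0 = 1, φ_1 = x, φ_2 = x^2.
G =
  [2, 0, 2/3]
  [0, 2/3, 0]
  [2/3, 0, 2/5],
b = (-116/15, -12/5, -108/35).
Solving gives a_0 = -102/35, a_1 = -18/5, a_2 = -20/7, so
  g(x) = -20*x^2/7 - 18*x/5 - 102/35.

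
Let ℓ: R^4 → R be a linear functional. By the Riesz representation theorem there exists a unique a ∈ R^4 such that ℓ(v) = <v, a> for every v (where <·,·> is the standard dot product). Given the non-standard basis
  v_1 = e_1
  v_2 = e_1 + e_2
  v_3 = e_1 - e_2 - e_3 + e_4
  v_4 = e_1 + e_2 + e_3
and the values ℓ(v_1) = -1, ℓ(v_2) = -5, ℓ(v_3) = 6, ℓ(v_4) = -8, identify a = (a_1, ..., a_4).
a = (-1, -4, -3, 0)

Write a = (a_1, ..., a_4) in the standard basis. For each basis vector v_i, ℓ(v_i) = <v_i, a> is a linear equation in the a_j's. Collect the n equations into a matrix system V a = ℓ, where row i of V is v_i (expressed in the standard basis). Since V is invertible (lower-triangular with 1s on the diagonal, up to permutation), solve by back-substitution:
  V =
[[1, 0, 0, 0],
 [1, 1, 0, 0],
 [1, -1, -1, 1],
 [1, 1, 1, 0]]
  V a = (-1, -5, 6, -8)
Solving gives a = (-1, -4, -3, 0).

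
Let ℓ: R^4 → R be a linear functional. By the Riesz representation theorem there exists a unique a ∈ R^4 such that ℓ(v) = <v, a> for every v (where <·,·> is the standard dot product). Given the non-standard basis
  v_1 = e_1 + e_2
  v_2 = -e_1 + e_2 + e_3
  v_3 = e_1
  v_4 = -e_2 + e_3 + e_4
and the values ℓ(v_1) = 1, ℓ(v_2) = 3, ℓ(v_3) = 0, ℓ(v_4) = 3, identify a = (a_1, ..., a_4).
a = (0, 1, 2, 2)

Write a = (a_1, ..., a_4) in the standard basis. For each basis vector v_i, ℓ(v_i) = <v_i, a> is a linear equation in the a_j's. Collect the n equations into a matrix system V a = ℓ, where row i of V is v_i (expressed in the standard basis). Since V is invertible (lower-triangular with 1s on the diagonal, up to permutation), solve by back-substitution:
  V =
[[1, 1, 0, 0],
 [-1, 1, 1, 0],
 [1, 0, 0, 0],
 [0, -1, 1, 1]]
  V a = (1, 3, 0, 3)
Solving gives a = (0, 1, 2, 2).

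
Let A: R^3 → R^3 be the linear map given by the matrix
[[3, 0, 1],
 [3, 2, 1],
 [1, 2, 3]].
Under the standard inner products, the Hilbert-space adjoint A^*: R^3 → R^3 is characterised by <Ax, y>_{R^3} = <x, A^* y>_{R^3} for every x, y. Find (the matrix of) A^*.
A^* = A^T =
[[3, 3, 1],
 [0, 2, 2],
 [1, 1, 3]]

For real matrices with standard dot products, the defining identity <Ax, y> = <x, A^* y> gives (Ax)^T y = x^T (A^*) y, i.e. x^T A^T y = x^T (A^*) y. Since this holds for all x, y, we must have A^* = A^T. Therefore
A^* =
[[3, 3, 1],
 [0, 2, 2],
 [1, 1, 3]].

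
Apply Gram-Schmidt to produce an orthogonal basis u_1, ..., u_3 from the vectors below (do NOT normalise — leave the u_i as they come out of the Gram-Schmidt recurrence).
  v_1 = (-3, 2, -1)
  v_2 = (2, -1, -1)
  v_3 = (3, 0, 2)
Orthogonal basis:
  u_1 = (-3, 2, -1)
  u_2 = (1/2, 0, -3/2)
  u_3 = (33/35, 11/7, 11/35)

Apply the Gram-Schmidt recurrence
  u_1 = v_1
  u_i = v_i − Σ_{j<i} ((v_i · u_j) / (u_j · u_j)) · u_j.

Step by step this gives:
  u_1 = (-3, 2, -1)
  u_2 = (1/2, 0, -3/2)
  u_3 = (33/35, 11/7, 11/35)

Orthogonality check:
  u_2 · u_1 = 0 (should be 0)
  u_3 · u_1 = 0 (should be 0)
  u_3 · u_2 = 0 (should be 0)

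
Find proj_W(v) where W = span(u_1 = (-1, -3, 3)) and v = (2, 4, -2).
proj_W(v) = (20/19, 60/19, -60/19)

Set up U = [u_1 | ... | u_1] ∈ R^(3×1). The projector onto W = col(U) is P = U (U^T U)^(-1) U^T.
Compute U^T U =
  [19],
and U^T v = (-20).
Solve U^T U · c = U^T v for the coefficients: c = (-20/19). The projection is proj_W(v) = U c.
Check: (v - proj_W(v)) · u_1 = 0  (should be 0).
Result: proj_W(v) = (20/19, 60/19, -60/19).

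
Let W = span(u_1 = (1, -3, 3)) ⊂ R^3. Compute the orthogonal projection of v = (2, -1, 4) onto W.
proj_W(v) = (17/19, -51/19, 51/19)

Set up U = [u_1 | ... | u_1] ∈ R^(3×1). The projector onto W = col(U) is P = U (U^T U)^(-1) U^T.
Compute U^T U =
  [19],
and U^T v = (17).
Solve U^T U · c = U^T v for the coefficients: c = (17/19). The projection is proj_W(v) = U c.
Check: (v - proj_W(v)) · u_1 = 0  (should be 0).
Result: proj_W(v) = (17/19, -51/19, 51/19).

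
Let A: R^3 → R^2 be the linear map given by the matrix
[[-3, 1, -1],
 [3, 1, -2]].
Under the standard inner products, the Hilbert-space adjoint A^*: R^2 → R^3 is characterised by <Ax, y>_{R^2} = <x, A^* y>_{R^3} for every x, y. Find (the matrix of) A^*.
A^* = A^T =
[[-3, 3],
 [1, 1],
 [-1, -2]]

For real matrices with standard dot products, the defining identity <Ax, y> = <x, A^* y> gives (Ax)^T y = x^T (A^*) y, i.e. x^T A^T y = x^T (A^*) y. Since this holds for all x, y, we must have A^* = A^T. Therefore
A^* =
[[-3, 3],
 [1, 1],
 [-1, -2]].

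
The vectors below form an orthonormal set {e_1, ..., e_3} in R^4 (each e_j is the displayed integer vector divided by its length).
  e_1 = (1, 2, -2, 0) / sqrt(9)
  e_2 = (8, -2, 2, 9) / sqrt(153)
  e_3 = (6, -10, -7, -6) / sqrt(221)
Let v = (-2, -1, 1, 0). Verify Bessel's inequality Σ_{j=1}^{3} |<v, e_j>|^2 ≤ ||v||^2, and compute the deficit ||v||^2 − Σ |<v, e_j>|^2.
Σ |<v, e_j>|^2 = 69/13; ||v||^2 = 6; deficit = 9/13

Write each e_j = u_j / sqrt(<u_j, u_j>) where u_j is the displayed integer vector. Then <v, e_j> = <v, u_j> / sqrt(<u_j, u_j>), so |<v, e_j>|^2 = <v, u_j>^2 / <u_j, u_j>.
Coefficients: <v, e_1> = -6/sqrt(9), <v, e_2> = -12/sqrt(153), <v, e_3> = -9/sqrt(221).
Square and sum: Σ |<v, e_j>|^2 = 69/13.
Compute ||v||^2 = v·v = 6.
Deficit = 6 − 69/13 = 9/13 ≥ 0, confirming Bessel's inequality. (The deficit equals ||v − Σ <v,e_j> e_j||^2, the squared distance from v to span{e_j}.)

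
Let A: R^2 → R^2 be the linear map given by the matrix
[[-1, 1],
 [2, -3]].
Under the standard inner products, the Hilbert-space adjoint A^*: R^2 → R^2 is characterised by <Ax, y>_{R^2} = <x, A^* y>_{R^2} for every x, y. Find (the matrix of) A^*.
A^* = A^T =
[[-1, 2],
 [1, -3]]

For real matrices with standard dot products, the defining identity <Ax, y> = <x, A^* y> gives (Ax)^T y = x^T (A^*) y, i.e. x^T A^T y = x^T (A^*) y. Since this holds for all x, y, we must have A^* = A^T. Therefore
A^* =
[[-1, 2],
 [1, -3]].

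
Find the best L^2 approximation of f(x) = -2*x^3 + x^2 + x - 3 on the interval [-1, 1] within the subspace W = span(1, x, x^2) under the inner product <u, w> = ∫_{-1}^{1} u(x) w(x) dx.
g(x) = x^2 - x/5 - 3

The best approximation g ∈ W is the orthogonal projection of f onto W. Writing g = a_0 + a_1 x + a_2 x^2, the coefficients solve the normal equations G · a = b where
  G_{ij} = <φ_i, φ_j> and b_i = <f, φ_i>, with φ_0 = 1, φ_1 = x, φ_2 = x^2.
G =
  [2, 0, 2/3]
  [0, 2/3, 0]
  [2/3, 0, 2/5],
b = (-16/3, -2/15, -8/5).
Solving gives a_0 = -3, a_1 = -1/5, a_2 = 1, so
  g(x) = x^2 - x/5 - 3.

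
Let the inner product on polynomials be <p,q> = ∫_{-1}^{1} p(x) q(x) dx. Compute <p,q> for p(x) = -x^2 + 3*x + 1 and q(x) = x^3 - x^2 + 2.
<p,q> = 18/5

Expand the product: p(x)·q(x) = -x^5 + 4*x^4 - 2*x^3 - 3*x^2 + 6*x + 2.
∫_{-1}^{1} of each monomial x^k gives [2/(k+1) if k even, 0 if k odd]. Integrating term-by-term (or equivalently evaluating the antiderivative F(x) = -x^6/6 + 4*x^5/5 - x^4/2 - x^3 + 3*x^2 + 2*x at the endpoints):
  F(1) − F(−1) = 62/15 − (8/15) = 18/5.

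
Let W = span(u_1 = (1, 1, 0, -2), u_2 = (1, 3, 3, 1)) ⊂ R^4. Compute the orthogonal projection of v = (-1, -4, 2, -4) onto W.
proj_W(v) = (5/58, -67/58, -54/29, -59/29)

Set up U = [u_1 | ... | u_2] ∈ R^(4×2). The projector onto W = col(U) is P = U (U^T U)^(-1) U^T.
Compute U^T U =
  [6, 2]
  [2, 20],
and U^T v = (3, -11).
Solve U^T U · c = U^T v for the coefficients: c = (41/58, -18/29). The projection is proj_W(v) = U c.
Check: (v - proj_W(v)) · u_1 = 0  (should be 0).
Check: (v - proj_W(v)) · u_2 = 0  (should be 0).
Result: proj_W(v) = (5/58, -67/58, -54/29, -59/29).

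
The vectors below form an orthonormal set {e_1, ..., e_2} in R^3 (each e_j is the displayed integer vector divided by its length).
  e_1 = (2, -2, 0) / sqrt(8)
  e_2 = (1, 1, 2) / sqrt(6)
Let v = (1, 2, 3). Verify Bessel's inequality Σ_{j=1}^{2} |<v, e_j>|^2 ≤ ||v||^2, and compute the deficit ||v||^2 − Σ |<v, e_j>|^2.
Σ |<v, e_j>|^2 = 14; ||v||^2 = 14; deficit = 0

Write each e_j = u_j / sqrt(<u_j, u_j>) where u_j is the displayed integer vector. Then <v, e_j> = <v, u_j> / sqrt(<u_j, u_j>), so |<v, e_j>|^2 = <v, u_j>^2 / <u_j, u_j>.
Coefficients: <v, e_1> = -2/sqrt(8), <v, e_2> = 9/sqrt(6).
Square and sum: Σ |<v, e_j>|^2 = 14.
Compute ||v||^2 = v·v = 14.
Deficit = 14 − 14 = 0 ≥ 0, confirming Bessel's inequality. (The deficit equals ||v − Σ <v,e_j> e_j||^2, the squared distance from v to span{e_j}.)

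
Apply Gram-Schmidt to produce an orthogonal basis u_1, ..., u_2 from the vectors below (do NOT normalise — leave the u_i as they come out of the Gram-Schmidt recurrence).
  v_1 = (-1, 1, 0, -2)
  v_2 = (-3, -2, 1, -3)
Orthogonal basis:
  u_1 = (-1, 1, 0, -2)
  u_2 = (-11/6, -19/6, 1, -2/3)

Apply the Gram-Schmidt recurrence
  u_1 = v_1
  u_i = v_i − Σ_{j<i} ((v_i · u_j) / (u_j · u_j)) · u_j.

Step by step this gives:
  u_1 = (-1, 1, 0, -2)
  u_2 = (-11/6, -19/6, 1, -2/3)

Orthogonality check:
  u_2 · u_1 = 0 (should be 0)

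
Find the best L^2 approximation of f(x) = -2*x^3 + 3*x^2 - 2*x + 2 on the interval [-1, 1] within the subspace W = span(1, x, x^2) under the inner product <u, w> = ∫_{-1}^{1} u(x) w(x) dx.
g(x) = 3*x^2 - 16*x/5 + 2

The best approximation g ∈ W is the orthogonal projection of f onto W. Writing g = a_0 + a_1 x + a_2 x^2, the coefficients solve the normal equations G · a = b where
  G_{ij} = <φ_i, φ_j> and b_i = <f, φ_i>, with φ_0 = 1, φ_1 = x, φ_2 = x^2.
G =
  [2, 0, 2/3]
  [0, 2/3, 0]
  [2/3, 0, 2/5],
b = (6, -32/15, 38/15).
Solving gives a_0 = 2, a_1 = -16/5, a_2 = 3, so
  g(x) = 3*x^2 - 16*x/5 + 2.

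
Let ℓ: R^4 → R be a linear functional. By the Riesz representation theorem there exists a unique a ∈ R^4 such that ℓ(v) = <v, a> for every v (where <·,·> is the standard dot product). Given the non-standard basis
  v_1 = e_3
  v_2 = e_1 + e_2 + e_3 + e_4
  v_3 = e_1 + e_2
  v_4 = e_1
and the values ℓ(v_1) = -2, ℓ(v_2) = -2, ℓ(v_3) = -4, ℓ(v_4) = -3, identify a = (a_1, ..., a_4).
a = (-3, -1, -2, 4)

Write a = (a_1, ..., a_4) in the standard basis. For each basis vector v_i, ℓ(v_i) = <v_i, a> is a linear equation in the a_j's. Collect the n equations into a matrix system V a = ℓ, where row i of V is v_i (expressed in the standard basis). Since V is invertible (lower-triangular with 1s on the diagonal, up to permutation), solve by back-substitution:
  V =
[[0, 0, 1, 0],
 [1, 1, 1, 1],
 [1, 1, 0, 0],
 [1, 0, 0, 0]]
  V a = (-2, -2, -4, -3)
Solving gives a = (-3, -1, -2, 4).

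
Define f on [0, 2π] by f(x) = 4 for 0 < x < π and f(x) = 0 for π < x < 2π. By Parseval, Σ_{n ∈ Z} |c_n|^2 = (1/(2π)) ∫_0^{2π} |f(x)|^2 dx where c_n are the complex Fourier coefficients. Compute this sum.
Σ |c_n|^2 = 8

Parseval equates the L^2 energy of f (normalised by 1/(2π)) with the ℓ^2 sum of its Fourier coefficients: (1/(2π)) ∫_0^{2π} |f|^2 = Σ |c_n|^2.
Compute the left side: (1/(2π)) [∫_0^π 4^2 dx + ∫_π^{2π} 0^2 dx] = (1/(2π)) · (16π + 0π) = (16 + 0)/2 = 8.
So Σ_{n ∈ Z} |c_n|^2 = 8.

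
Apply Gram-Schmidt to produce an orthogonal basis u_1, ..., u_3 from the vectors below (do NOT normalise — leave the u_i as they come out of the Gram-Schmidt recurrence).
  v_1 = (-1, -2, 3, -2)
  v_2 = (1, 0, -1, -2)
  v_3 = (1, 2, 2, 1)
Orthogonal basis:
  u_1 = (-1, -2, 3, -2)
  u_2 = (1, 0, -1, -2)
  u_3 = (13/9, 17/9, 5/3, -1/9)

Apply the Gram-Schmidt recurrence
  u_1 = v_1
  u_i = v_i − Σ_{j<i} ((v_i · u_j) / (u_j · u_j)) · u_j.

Step by step this gives:
  u_1 = (-1, -2, 3, -2)
  u_2 = (1, 0, -1, -2)
  u_3 = (13/9, 17/9, 5/3, -1/9)

Orthogonality check:
  u_2 · u_1 = 0 (should be 0)
  u_3 · u_1 = 0 (should be 0)
  u_3 · u_2 = 0 (should be 0)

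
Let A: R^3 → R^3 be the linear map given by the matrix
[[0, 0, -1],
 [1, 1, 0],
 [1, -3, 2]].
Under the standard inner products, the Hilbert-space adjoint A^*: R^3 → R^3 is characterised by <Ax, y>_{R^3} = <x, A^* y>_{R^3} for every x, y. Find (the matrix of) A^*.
A^* = A^T =
[[0, 1, 1],
 [0, 1, -3],
 [-1, 0, 2]]

For real matrices with standard dot products, the defining identity <Ax, y> = <x, A^* y> gives (Ax)^T y = x^T (A^*) y, i.e. x^T A^T y = x^T (A^*) y. Since this holds for all x, y, we must have A^* = A^T. Therefore
A^* =
[[0, 1, 1],
 [0, 1, -3],
 [-1, 0, 2]].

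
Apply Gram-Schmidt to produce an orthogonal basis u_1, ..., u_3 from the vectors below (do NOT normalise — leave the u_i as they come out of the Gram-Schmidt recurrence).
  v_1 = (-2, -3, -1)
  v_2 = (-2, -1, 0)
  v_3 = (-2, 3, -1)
Orthogonal basis:
  u_1 = (-2, -3, -1)
  u_2 = (-1, 1/2, 1/2)
  u_3 = (-4/7, 8/7, -16/7)

Apply the Gram-Schmidt recurrence
  u_1 = v_1
  u_i = v_i − Σ_{j<i} ((v_i · u_j) / (u_j · u_j)) · u_j.

Step by step this gives:
  u_1 = (-2, -3, -1)
  u_2 = (-1, 1/2, 1/2)
  u_3 = (-4/7, 8/7, -16/7)

Orthogonality check:
  u_2 · u_1 = 0 (should be 0)
  u_3 · u_1 = 0 (should be 0)
  u_3 · u_2 = 0 (should be 0)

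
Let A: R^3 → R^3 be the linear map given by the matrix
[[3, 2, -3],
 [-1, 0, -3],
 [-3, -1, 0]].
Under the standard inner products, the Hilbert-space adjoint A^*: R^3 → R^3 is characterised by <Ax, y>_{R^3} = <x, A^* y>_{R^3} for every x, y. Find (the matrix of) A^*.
A^* = A^T =
[[3, -1, -3],
 [2, 0, -1],
 [-3, -3, 0]]

For real matrices with standard dot products, the defining identity <Ax, y> = <x, A^* y> gives (Ax)^T y = x^T (A^*) y, i.e. x^T A^T y = x^T (A^*) y. Since this holds for all x, y, we must have A^* = A^T. Therefore
A^* =
[[3, -1, -3],
 [2, 0, -1],
 [-3, -3, 0]].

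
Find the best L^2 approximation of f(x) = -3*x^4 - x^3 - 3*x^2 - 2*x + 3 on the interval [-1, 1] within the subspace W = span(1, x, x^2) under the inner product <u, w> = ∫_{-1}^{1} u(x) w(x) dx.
g(x) = -39*x^2/7 - 13*x/5 + 114/35

The best approximation g ∈ W is the orthogonal projection of f onto W. Writing g = a_0 + a_1 x + a_2 x^2, the coefficients solve the normal equations G · a = b where
  G_{ij} = <φ_i, φ_j> and b_i = <f, φ_i>, with φ_0 = 1, φ_1 = x, φ_2 = x^2.
G =
  [2, 0, 2/3]
  [0, 2/3, 0]
  [2/3, 0, 2/5],
b = (14/5, -26/15, -2/35).
Solving gives a_0 = 114/35, a_1 = -13/5, a_2 = -39/7, so
  g(x) = -39*x^2/7 - 13*x/5 + 114/35.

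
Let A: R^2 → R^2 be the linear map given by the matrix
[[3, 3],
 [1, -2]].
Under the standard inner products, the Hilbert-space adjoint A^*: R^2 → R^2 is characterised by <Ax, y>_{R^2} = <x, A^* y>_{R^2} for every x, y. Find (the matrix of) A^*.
A^* = A^T =
[[3, 1],
 [3, -2]]

For real matrices with standard dot products, the defining identity <Ax, y> = <x, A^* y> gives (Ax)^T y = x^T (A^*) y, i.e. x^T A^T y = x^T (A^*) y. Since this holds for all x, y, we must have A^* = A^T. Therefore
A^* =
[[3, 1],
 [3, -2]].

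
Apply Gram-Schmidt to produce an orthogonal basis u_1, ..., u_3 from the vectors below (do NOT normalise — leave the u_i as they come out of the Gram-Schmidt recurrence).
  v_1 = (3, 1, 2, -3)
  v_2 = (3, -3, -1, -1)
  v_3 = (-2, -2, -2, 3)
Orthogonal basis:
  u_1 = (3, 1, 2, -3)
  u_2 = (48/23, -76/23, -37/23, -2/23)
  u_3 = (15/137, -37/411, 128/411, 118/411)

Apply the Gram-Schmidt recurrence
  u_1 = v_1
  u_i = v_i − Σ_{j<i} ((v_i · u_j) / (u_j · u_j)) · u_j.

Step by step this gives:
  u_1 = (3, 1, 2, -3)
  u_2 = (48/23, -76/23, -37/23, -2/23)
  u_3 = (15/137, -37/411, 128/411, 118/411)

Orthogonality check:
  u_2 · u_1 = 0 (should be 0)
  u_3 · u_1 = 0 (should be 0)
  u_3 · u_2 = 0 (should be 0)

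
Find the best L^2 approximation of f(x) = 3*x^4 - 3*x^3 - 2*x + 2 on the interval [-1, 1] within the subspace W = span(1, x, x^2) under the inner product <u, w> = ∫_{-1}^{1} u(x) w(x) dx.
g(x) = 18*x^2/7 - 19*x/5 + 61/35

The best approximation g ∈ W is the orthogonal projection of f onto W. Writing g = a_0 + a_1 x + a_2 x^2, the coefficients solve the normal equations G · a = b where
  G_{ij} = <φ_i, φ_j> and b_i = <f, φ_i>, with φ_0 = 1, φ_1 = x, φ_2 = x^2.
G =
  [2, 0, 2/3]
  [0, 2/3, 0]
  [2/3, 0, 2/5],
b = (26/5, -38/15, 46/21).
Solving gives a_0 = 61/35, a_1 = -19/5, a_2 = 18/7, so
  g(x) = 18*x^2/7 - 19*x/5 + 61/35.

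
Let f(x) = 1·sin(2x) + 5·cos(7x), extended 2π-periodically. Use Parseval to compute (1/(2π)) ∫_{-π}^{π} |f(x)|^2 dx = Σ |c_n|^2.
Σ |c_n|^2 = 13

Expand |f|^2 and use orthogonality of {sin(nx), cos(mx)} on [-π, π]:
  ∫_{-π}^{π} sin(nx)^2 dx = π, ∫ cos(mx)^2 dx = π, and cross terms integrate to 0.
So ∫_{-π}^{π} f(x)^2 dx = 1^2 · π + 5^2 · π = (1 + 25)π.
Divide by 2π: (1 + 25)/2 = 13.
By Parseval, this equals Σ |c_n|^2.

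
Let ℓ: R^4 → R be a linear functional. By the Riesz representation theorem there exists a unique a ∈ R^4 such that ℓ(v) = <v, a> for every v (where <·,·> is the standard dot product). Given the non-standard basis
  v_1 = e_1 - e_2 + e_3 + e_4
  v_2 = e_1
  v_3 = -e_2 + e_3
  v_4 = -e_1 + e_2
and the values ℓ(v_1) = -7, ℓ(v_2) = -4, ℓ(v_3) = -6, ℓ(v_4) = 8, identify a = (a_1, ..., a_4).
a = (-4, 4, -2, 3)

Write a = (a_1, ..., a_4) in the standard basis. For each basis vector v_i, ℓ(v_i) = <v_i, a> is a linear equation in the a_j's. Collect the n equations into a matrix system V a = ℓ, where row i of V is v_i (expressed in the standard basis). Since V is invertible (lower-triangular with 1s on the diagonal, up to permutation), solve by back-substitution:
  V =
[[1, -1, 1, 1],
 [1, 0, 0, 0],
 [0, -1, 1, 0],
 [-1, 1, 0, 0]]
  V a = (-7, -4, -6, 8)
Solving gives a = (-4, 4, -2, 3).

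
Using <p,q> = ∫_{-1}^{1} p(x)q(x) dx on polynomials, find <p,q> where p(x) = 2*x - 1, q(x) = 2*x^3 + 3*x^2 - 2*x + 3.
<p,q> = -136/15

Expand the product: p(x)·q(x) = 4*x^4 + 4*x^3 - 7*x^2 + 8*x - 3.
∫_{-1}^{1} of each monomial x^k gives [2/(k+1) if k even, 0 if k odd]. Integrating term-by-term (or equivalently evaluating the antiderivative F(x) = 4*x^5/5 + x^4 - 7*x^3/3 + 4*x^2 - 3*x at the endpoints):
  F(1) − F(−1) = 7/15 − (143/15) = -136/15.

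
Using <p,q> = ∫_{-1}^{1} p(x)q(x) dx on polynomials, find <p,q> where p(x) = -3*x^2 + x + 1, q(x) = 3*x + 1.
<p,q> = 2

Expand the product: p(x)·q(x) = -9*x^3 + 4*x + 1.
∫_{-1}^{1} of each monomial x^k gives [2/(k+1) if k even, 0 if k odd]. Integrating term-by-term (or equivalently evaluating the antiderivative F(x) = -9*x^4/4 + 2*x^2 + x at the endpoints):
  F(1) − F(−1) = 3/4 − (-5/4) = 2.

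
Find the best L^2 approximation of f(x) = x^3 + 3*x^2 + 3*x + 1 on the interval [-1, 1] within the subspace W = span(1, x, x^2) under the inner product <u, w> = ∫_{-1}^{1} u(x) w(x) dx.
g(x) = 3*x^2 + 18*x/5 + 1

The best approximation g ∈ W is the orthogonal projection of f onto W. Writing g = a_0 + a_1 x + a_2 x^2, the coefficients solve the normal equations G · a = b where
  G_{ij} = <φ_i, φ_j> and b_i = <f, φ_i>, with φ_0 = 1, φ_1 = x, φ_2 = x^2.
G =
  [2, 0, 2/3]
  [0, 2/3, 0]
  [2/3, 0, 2/5],
b = (4, 12/5, 28/15).
Solving gives a_0 = 1, a_1 = 18/5, a_2 = 3, so
  g(x) = 3*x^2 + 18*x/5 + 1.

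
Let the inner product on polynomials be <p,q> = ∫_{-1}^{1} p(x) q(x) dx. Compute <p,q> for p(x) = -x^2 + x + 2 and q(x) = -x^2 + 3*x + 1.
<p,q> = 22/5

Expand the product: p(x)·q(x) = x^4 - 4*x^3 + 7*x + 2.
∫_{-1}^{1} of each monomial x^k gives [2/(k+1) if k even, 0 if k odd]. Integrating term-by-term (or equivalently evaluating the antiderivative F(x) = x^5/5 - x^4 + 7*x^2/2 + 2*x at the endpoints):
  F(1) − F(−1) = 47/10 − (3/10) = 22/5.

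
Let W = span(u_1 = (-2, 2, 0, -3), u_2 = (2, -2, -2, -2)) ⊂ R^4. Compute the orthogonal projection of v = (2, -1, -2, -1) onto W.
proj_W(v) = (111/67, -111/67, -99/67, -81/67)

Set up U = [u_1 | ... | u_2] ∈ R^(4×2). The projector onto W = col(U) is P = U (U^T U)^(-1) U^T.
Compute U^T U =
  [17, -2]
  [-2, 16],
and U^T v = (-3, 12).
Solve U^T U · c = U^T v for the coefficients: c = (-6/67, 99/134). The projection is proj_W(v) = U c.
Check: (v - proj_W(v)) · u_1 = 0  (should be 0).
Check: (v - proj_W(v)) · u_2 = 0  (should be 0).
Result: proj_W(v) = (111/67, -111/67, -99/67, -81/67).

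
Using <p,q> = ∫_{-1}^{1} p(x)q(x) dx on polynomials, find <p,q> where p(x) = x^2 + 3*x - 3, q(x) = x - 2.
<p,q> = 38/3

Expand the product: p(x)·q(x) = x^3 + x^2 - 9*x + 6.
∫_{-1}^{1} of each monomial x^k gives [2/(k+1) if k even, 0 if k odd]. Integrating term-by-term (or equivalently evaluating the antiderivative F(x) = x^4/4 + x^3/3 - 9*x^2/2 + 6*x at the endpoints):
  F(1) − F(−1) = 25/12 − (-127/12) = 38/3.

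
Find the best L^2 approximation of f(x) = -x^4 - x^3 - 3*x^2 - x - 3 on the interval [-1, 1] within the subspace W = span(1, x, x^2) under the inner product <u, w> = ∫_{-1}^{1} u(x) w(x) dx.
g(x) = -27*x^2/7 - 8*x/5 - 102/35

The best approximation g ∈ W is the orthogonal projection of f onto W. Writing g = a_0 + a_1 x + a_2 x^2, the coefficients solve the normal equations G · a = b where
  G_{ij} = <φ_i, φ_j> and b_i = <f, φ_i>, with φ_0 = 1, φ_1 = x, φ_2 = x^2.
G =
  [2, 0, 2/3]
  [0, 2/3, 0]
  [2/3, 0, 2/5],
b = (-42/5, -16/15, -122/35).
Solving gives a_0 = -102/35, a_1 = -8/5, a_2 = -27/7, so
  g(x) = -27*x^2/7 - 8*x/5 - 102/35.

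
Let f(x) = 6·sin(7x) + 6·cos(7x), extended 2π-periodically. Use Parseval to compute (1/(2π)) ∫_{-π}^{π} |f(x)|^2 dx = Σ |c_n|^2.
Σ |c_n|^2 = 36

Expand |f|^2 and use orthogonality of {sin(nx), cos(mx)} on [-π, π]:
  ∫_{-π}^{π} sin(nx)^2 dx = π, ∫ cos(mx)^2 dx = π, and cross terms integrate to 0.
So ∫_{-π}^{π} f(x)^2 dx = 6^2 · π + 6^2 · π = (36 + 36)π.
Divide by 2π: (36 + 36)/2 = 36.
By Parseval, this equals Σ |c_n|^2.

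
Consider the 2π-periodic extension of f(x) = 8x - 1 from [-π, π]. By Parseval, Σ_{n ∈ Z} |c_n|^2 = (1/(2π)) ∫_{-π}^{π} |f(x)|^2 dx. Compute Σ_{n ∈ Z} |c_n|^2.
Σ |c_n|^2 = 64π^2/3 + 1

Expand and integrate term by term over [-π, π]:
  ∫ (8x)^2 dx = 64·(2π^3/3); ∫ 2·8·(-1)·x dx = 0 (odd integrand); ∫ (-1)^2 dx = 1·2π.
So (1/(2π)) ∫_{-π}^{π} (8x - 1)^2 dx = 64π^2/3 + 1 = 64π^2/3 + 1.
Parseval ⇒ Σ |c_n|^2 = 64π^2/3 + 1.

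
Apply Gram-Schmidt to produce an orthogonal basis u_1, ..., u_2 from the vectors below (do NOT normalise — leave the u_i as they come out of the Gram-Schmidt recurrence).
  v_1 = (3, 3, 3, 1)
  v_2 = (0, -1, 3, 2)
Orthogonal basis:
  u_1 = (3, 3, 3, 1)
  u_2 = (-6/7, -13/7, 15/7, 12/7)

Apply the Gram-Schmidt recurrence
  u_1 = v_1
  u_i = v_i − Σ_{j<i} ((v_i · u_j) / (u_j · u_j)) · u_j.

Step by step this gives:
  u_1 = (3, 3, 3, 1)
  u_2 = (-6/7, -13/7, 15/7, 12/7)

Orthogonality check:
  u_2 · u_1 = 0 (should be 0)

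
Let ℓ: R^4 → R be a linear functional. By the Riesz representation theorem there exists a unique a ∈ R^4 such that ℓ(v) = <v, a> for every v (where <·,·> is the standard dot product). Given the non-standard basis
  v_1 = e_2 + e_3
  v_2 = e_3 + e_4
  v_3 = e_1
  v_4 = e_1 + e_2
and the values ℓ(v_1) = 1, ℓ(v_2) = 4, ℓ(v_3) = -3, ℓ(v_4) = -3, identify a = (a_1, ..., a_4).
a = (-3, 0, 1, 3)

Write a = (a_1, ..., a_4) in the standard basis. For each basis vector v_i, ℓ(v_i) = <v_i, a> is a linear equation in the a_j's. Collect the n equations into a matrix system V a = ℓ, where row i of V is v_i (expressed in the standard basis). Since V is invertible (lower-triangular with 1s on the diagonal, up to permutation), solve by back-substitution:
  V =
[[0, 1, 1, 0],
 [0, 0, 1, 1],
 [1, 0, 0, 0],
 [1, 1, 0, 0]]
  V a = (1, 4, -3, -3)
Solving gives a = (-3, 0, 1, 3).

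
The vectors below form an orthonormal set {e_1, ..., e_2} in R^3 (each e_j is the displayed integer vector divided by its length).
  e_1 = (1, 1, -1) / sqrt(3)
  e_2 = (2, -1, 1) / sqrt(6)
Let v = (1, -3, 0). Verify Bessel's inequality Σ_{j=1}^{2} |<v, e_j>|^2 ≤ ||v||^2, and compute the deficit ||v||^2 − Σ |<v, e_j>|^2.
Σ |<v, e_j>|^2 = 11/2; ||v||^2 = 10; deficit = 9/2

Write each e_j = u_j / sqrt(<u_j, u_j>) where u_j is the displayed integer vector. Then <v, e_j> = <v, u_j> / sqrt(<u_j, u_j>), so |<v, e_j>|^2 = <v, u_j>^2 / <u_j, u_j>.
Coefficients: <v, e_1> = -2/sqrt(3), <v, e_2> = 5/sqrt(6).
Square and sum: Σ |<v, e_j>|^2 = 11/2.
Compute ||v||^2 = v·v = 10.
Deficit = 10 − 11/2 = 9/2 ≥ 0, confirming Bessel's inequality. (The deficit equals ||v − Σ <v,e_j> e_j||^2, the squared distance from v to span{e_j}.)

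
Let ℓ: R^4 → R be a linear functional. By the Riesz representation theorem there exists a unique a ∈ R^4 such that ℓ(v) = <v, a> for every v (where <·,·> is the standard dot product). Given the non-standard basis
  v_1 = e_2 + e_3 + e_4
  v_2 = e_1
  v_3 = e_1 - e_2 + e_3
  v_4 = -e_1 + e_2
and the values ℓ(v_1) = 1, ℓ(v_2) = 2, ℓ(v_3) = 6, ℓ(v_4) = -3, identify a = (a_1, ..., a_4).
a = (2, -1, 3, -1)

Write a = (a_1, ..., a_4) in the standard basis. For each basis vector v_i, ℓ(v_i) = <v_i, a> is a linear equation in the a_j's. Collect the n equations into a matrix system V a = ℓ, where row i of V is v_i (expressed in the standard basis). Since V is invertible (lower-triangular with 1s on the diagonal, up to permutation), solve by back-substitution:
  V =
[[0, 1, 1, 1],
 [1, 0, 0, 0],
 [1, -1, 1, 0],
 [-1, 1, 0, 0]]
  V a = (1, 2, 6, -3)
Solving gives a = (2, -1, 3, -1).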